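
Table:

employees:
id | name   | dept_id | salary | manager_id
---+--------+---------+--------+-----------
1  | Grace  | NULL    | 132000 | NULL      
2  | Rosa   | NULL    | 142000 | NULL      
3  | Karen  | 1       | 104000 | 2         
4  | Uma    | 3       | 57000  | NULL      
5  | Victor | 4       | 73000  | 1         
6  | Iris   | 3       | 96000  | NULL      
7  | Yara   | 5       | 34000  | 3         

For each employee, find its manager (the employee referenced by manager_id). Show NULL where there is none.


This is a self-join: employees is joined to a second copy of itself, matching each row's manager_id to another row's id. Use LEFT JOIN so rows with manager_id=NULL are kept.
  - employee 1 (Grace): manager_id=NULL -> NULL
  - employee 2 (Rosa): manager_id=NULL -> NULL
  - employee 3 (Karen): manager_id=2 -> Rosa
  - employee 4 (Uma): manager_id=NULL -> NULL
  - employee 5 (Victor): manager_id=1 -> Grace
  - employee 6 (Iris): manager_id=NULL -> NULL
  - employee 7 (Yara): manager_id=3 -> Karen

SQL:
SELECT a.name AS item, b.name AS manager
FROM employees a
LEFT JOIN employees b ON a.manager_id = b.id

Result:
item   | manager
-------+--------
Grace  | NULL   
Rosa   | NULL   
Karen  | Rosa   
Uma    | NULL   
Victor | Grace  
Iris   | NULL   
Yara   | Karen  


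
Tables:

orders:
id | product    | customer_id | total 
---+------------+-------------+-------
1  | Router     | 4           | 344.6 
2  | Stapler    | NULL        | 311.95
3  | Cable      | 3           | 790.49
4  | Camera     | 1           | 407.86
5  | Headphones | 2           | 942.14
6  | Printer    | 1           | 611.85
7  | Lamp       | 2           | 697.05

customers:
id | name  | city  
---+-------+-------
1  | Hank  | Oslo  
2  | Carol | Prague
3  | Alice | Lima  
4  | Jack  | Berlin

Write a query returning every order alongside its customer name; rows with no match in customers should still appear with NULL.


LEFT JOIN keeps every row from orders (the left table); where customer_id has no match in customers, the customer columns become NULL. Walk through each order:
  - order 1 (Router): customer_id=4 -> matches Jack
  - order 2 (Stapler): customer_id=NULL, no match -> kept with NULL
  - order 3 (Cable): customer_id=3 -> matches Alice
  - order 4 (Camera): customer_id=1 -> matches Hank
  - order 5 (Headphones): customer_id=2 -> matches Carol
  - order 6 (Printer): customer_id=1 -> matches Hank
  - order 7 (Lamp): customer_id=2 -> matches Carol
All 7 rows appear; 1 has NULL customer.

SQL:
SELECT a.product, b.name AS customer
FROM orders a
LEFT JOIN customers b ON a.customer_id = b.id

Result:
product    | customer
-----------+---------
Router     | Jack    
Stapler    | NULL    
Cable      | Alice   
Camera     | Hank    
Headphones | Carol   
Printer    | Hank    
Lamp       | Carol   


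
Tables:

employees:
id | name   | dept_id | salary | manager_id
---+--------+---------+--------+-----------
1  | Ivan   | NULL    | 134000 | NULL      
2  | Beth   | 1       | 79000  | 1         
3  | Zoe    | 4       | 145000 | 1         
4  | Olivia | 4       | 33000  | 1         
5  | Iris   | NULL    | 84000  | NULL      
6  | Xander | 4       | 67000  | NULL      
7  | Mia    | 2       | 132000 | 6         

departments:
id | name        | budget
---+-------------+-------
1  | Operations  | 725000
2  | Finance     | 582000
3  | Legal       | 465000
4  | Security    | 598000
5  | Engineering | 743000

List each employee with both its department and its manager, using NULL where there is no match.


Two LEFT JOINs from the same base table employees: one to departments via dept_id, one to employees itself via manager_id. Both are LEFT so every employee is preserved.
Match against departments:
  - employee 1 (Ivan): dept_id=NULL, no match -> kept with NULL
  - employee 2 (Beth): dept_id=1 -> matches Operations
  - employee 3 (Zoe): dept_id=4 -> matches Security
  - employee 4 (Olivia): dept_id=4 -> matches Security
  - employee 5 (Iris): dept_id=NULL, no match -> kept with NULL
  - employee 6 (Xander): dept_id=4 -> matches Security
  - employee 7 (Mia): dept_id=2 -> matches Finance
Match against employees (self):
  - employee 1 (Ivan): manager_id=NULL -> NULL
  - employee 2 (Beth): manager_id=1 -> Ivan
  - employee 3 (Zoe): manager_id=1 -> Ivan
  - employee 4 (Olivia): manager_id=1 -> Ivan
  - employee 5 (Iris): manager_id=NULL -> NULL
  - employee 6 (Xander): manager_id=NULL -> NULL
  - employee 7 (Mia): manager_id=6 -> Xander

SQL:
SELECT a.name, b.name AS department, c.name AS manager
FROM employees a
LEFT JOIN departments b ON a.dept_id = b.id
LEFT JOIN employees c ON a.manager_id = c.id

Result:
name   | department | manager
-------+------------+--------
Ivan   | NULL       | NULL   
Beth   | Operations | Ivan   
Zoe    | Security   | Ivan   
Olivia | Security   | Ivan   
Iris   | NULL       | NULL   
Xander | Security   | NULL   
Mia    | Finance    | Xander 


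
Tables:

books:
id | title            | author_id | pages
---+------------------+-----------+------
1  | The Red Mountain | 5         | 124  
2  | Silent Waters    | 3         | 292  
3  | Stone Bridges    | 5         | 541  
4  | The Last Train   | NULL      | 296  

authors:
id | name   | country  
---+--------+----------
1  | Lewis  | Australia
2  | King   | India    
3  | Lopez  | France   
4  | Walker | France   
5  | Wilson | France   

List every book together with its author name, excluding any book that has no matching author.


INNER JOIN keeps only books rows whose author_id matches an id in authors. Walk through each book:
  - book 1 (The Red Mountain): author_id=5 -> matches Wilson
  - book 2 (Silent Waters): author_id=3 -> matches Lopez
  - book 3 (Stone Bridges): author_id=5 -> matches Wilson
  - book 4 (The Last Train): author_id=NULL, no match -> dropped
So 1 of 4 rows is dropped.

SQL:
SELECT a.title, b.name AS author
FROM books a
INNER JOIN authors b ON a.author_id = b.id

Result:
title            | author
-----------------+-------
The Red Mountain | Wilson
Silent Waters    | Lopez 
Stone Bridges    | Wilson


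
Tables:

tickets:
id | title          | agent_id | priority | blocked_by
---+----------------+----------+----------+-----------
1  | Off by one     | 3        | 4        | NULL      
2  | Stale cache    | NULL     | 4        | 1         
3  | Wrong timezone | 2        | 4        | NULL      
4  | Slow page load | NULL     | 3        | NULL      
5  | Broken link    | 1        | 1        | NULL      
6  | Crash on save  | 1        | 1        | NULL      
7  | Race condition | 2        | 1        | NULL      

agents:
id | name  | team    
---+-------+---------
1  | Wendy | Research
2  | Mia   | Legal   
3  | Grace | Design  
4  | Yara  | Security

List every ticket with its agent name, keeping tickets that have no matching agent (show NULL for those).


LEFT JOIN keeps every row from tickets (the left table); where agent_id has no match in agents, the agent columns become NULL. Walk through each ticket:
  - ticket 1 (Off by one): agent_id=3 -> matches Grace
  - ticket 2 (Stale cache): agent_id=NULL, no match -> kept with NULL
  - ticket 3 (Wrong timezone): agent_id=2 -> matches Mia
  - ticket 4 (Slow page load): agent_id=NULL, no match -> kept with NULL
  - ticket 5 (Broken link): agent_id=1 -> matches Wendy
  - ticket 6 (Crash on save): agent_id=1 -> matches Wendy
  - ticket 7 (Race condition): agent_id=2 -> matches Mia
All 7 rows appear; 2 have NULL agent.

SQL:
SELECT a.title, b.name AS agent
FROM tickets a
LEFT JOIN agents b ON a.agent_id = b.id

Result:
title          | agent
---------------+------
Off by one     | Grace
Stale cache    | NULL 
Wrong timezone | Mia  
Slow page load | NULL 
Broken link    | Wendy
Crash on save  | Wendy
Race condition | Mia  


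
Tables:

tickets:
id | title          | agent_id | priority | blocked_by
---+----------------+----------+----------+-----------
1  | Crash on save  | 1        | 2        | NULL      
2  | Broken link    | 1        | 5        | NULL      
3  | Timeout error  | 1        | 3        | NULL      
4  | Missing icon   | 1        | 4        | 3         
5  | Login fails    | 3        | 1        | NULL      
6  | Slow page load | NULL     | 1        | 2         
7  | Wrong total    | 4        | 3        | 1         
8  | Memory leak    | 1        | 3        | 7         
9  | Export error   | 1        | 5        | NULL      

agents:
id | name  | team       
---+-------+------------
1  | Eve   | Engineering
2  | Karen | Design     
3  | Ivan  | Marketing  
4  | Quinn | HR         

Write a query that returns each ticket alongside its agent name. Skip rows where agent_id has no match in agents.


INNER JOIN keeps only tickets rows whose agent_id matches an id in agents. Walk through each ticket:
  - ticket 1 (Crash on save): agent_id=1 -> matches Eve
  - ticket 2 (Broken link): agent_id=1 -> matches Eve
  - ticket 3 (Timeout error): agent_id=1 -> matches Eve
  - ticket 4 (Missing icon): agent_id=1 -> matches Eve
  - ticket 5 (Login fails): agent_id=3 -> matches Ivan
  - ticket 6 (Slow page load): agent_id=NULL, no match -> dropped
  - ticket 7 (Wrong total): agent_id=4 -> matches Quinn
  - ticket 8 (Memory leak): agent_id=1 -> matches Eve
  - ticket 9 (Export error): agent_id=1 -> matches Eve
So 1 of 9 rows is dropped.

SQL:
SELECT a.title, b.name AS agent
FROM tickets a
INNER JOIN agents b ON a.agent_id = b.id

Result:
title         | agent
--------------+------
Crash on save | Eve  
Broken link   | Eve  
Timeout error | Eve  
Missing icon  | Eve  
Login fails   | Ivan 
Wrong total   | Quinn
Memory leak   | Eve  
Export error  | Eve  


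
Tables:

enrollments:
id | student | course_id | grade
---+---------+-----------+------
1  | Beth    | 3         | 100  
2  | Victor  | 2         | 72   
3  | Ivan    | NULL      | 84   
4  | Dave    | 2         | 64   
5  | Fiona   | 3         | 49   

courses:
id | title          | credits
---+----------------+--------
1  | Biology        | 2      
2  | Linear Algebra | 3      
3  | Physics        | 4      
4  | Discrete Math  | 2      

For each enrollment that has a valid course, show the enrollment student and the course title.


INNER JOIN keeps only enrollments rows whose course_id matches an id in courses. Walk through each enrollment:
  - enrollment 1 (Beth): course_id=3 -> matches Physics
  - enrollment 2 (Victor): course_id=2 -> matches Linear Algebra
  - enrollment 3 (Ivan): course_id=NULL, no match -> dropped
  - enrollment 4 (Dave): course_id=2 -> matches Linear Algebra
  - enrollment 5 (Fiona): course_id=3 -> matches Physics
So 1 of 5 rows is dropped.

SQL:
SELECT a.student, b.title AS course
FROM enrollments a
INNER JOIN courses b ON a.course_id = b.id

Result:
student | course        
--------+---------------
Beth    | Physics       
Victor  | Linear Algebra
Dave    | Linear Algebra
Fiona   | Physics       


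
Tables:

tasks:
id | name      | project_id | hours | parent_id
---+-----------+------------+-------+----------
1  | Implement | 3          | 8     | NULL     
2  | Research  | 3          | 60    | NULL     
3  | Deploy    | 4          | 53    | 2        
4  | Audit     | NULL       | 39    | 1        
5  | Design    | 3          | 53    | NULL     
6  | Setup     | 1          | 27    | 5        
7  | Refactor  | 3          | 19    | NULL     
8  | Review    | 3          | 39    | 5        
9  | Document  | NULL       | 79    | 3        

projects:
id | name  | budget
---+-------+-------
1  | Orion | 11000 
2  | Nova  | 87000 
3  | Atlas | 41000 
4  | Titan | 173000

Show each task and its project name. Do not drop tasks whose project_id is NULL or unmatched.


LEFT JOIN keeps every row from tasks (the left table); where project_id has no match in projects, the project columns become NULL. Walk through each task:
  - task 1 (Implement): project_id=3 -> matches Atlas
  - task 2 (Research): project_id=3 -> matches Atlas
  - task 3 (Deploy): project_id=4 -> matches Titan
  - task 4 (Audit): project_id=NULL, no match -> kept with NULL
  - task 5 (Design): project_id=3 -> matches Atlas
  - task 6 (Setup): project_id=1 -> matches Orion
  - task 7 (Refactor): project_id=3 -> matches Atlas
  - task 8 (Review): project_id=3 -> matches Atlas
  - task 9 (Document): project_id=NULL, no match -> kept with NULL
All 9 rows appear; 2 have NULL project.

SQL:
SELECT a.name, b.name AS project
FROM tasks a
LEFT JOIN projects b ON a.project_id = b.id

Result:
name      | project
----------+--------
Implement | Atlas  
Research  | Atlas  
Deploy    | Titan  
Audit     | NULL   
Design    | Atlas  
Setup     | Orion  
Refactor  | Atlas  
Review    | Atlas  
Document  | NULL   


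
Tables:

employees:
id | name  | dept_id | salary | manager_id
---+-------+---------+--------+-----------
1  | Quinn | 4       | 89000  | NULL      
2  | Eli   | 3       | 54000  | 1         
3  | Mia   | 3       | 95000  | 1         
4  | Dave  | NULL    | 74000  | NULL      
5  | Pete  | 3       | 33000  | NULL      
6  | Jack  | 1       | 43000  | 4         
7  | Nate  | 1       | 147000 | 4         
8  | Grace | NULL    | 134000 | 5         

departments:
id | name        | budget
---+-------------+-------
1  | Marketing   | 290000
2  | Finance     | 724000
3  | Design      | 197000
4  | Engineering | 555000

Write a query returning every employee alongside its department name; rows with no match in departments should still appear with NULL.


LEFT JOIN keeps every row from employees (the left table); where dept_id has no match in departments, the department columns become NULL. Walk through each employee:
  - employee 1 (Quinn): dept_id=4 -> matches Engineering
  - employee 2 (Eli): dept_id=3 -> matches Design
  - employee 3 (Mia): dept_id=3 -> matches Design
  - employee 4 (Dave): dept_id=NULL, no match -> kept with NULL
  - employee 5 (Pete): dept_id=3 -> matches Design
  - employee 6 (Jack): dept_id=1 -> matches Marketing
  - employee 7 (Nate): dept_id=1 -> matches Marketing
  - employee 8 (Grace): dept_id=NULL, no match -> kept with NULL
All 8 rows appear; 2 have NULL department.

SQL:
SELECT a.name, b.name AS department
FROM employees a
LEFT JOIN departments b ON a.dept_id = b.id

Result:
name  | department 
------+------------
Quinn | Engineering
Eli   | Design     
Mia   | Design     
Dave  | NULL       
Pete  | Design     
Jack  | Marketing  
Nate  | Marketing  
Grace | NULL       


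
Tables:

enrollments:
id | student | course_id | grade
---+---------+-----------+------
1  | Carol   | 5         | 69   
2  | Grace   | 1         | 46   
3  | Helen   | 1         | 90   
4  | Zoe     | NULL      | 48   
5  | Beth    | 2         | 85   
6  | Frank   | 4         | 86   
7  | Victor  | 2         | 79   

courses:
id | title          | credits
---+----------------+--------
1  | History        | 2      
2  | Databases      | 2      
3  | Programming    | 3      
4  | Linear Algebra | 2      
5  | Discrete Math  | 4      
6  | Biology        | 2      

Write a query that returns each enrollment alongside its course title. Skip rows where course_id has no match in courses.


INNER JOIN keeps only enrollments rows whose course_id matches an id in courses. Walk through each enrollment:
  - enrollment 1 (Carol): course_id=5 -> matches Discrete Math
  - enrollment 2 (Grace): course_id=1 -> matches History
  - enrollment 3 (Helen): course_id=1 -> matches History
  - enrollment 4 (Zoe): course_id=NULL, no match -> dropped
  - enrollment 5 (Beth): course_id=2 -> matches Databases
  - enrollment 6 (Frank): course_id=4 -> matches Linear Algebra
  - enrollment 7 (Victor): course_id=2 -> matches Databases
So 1 of 7 rows is dropped.

SQL:
SELECT a.student, b.title AS course
FROM enrollments a
INNER JOIN courses b ON a.course_id = b.id

Result:
student | course        
--------+---------------
Carol   | Discrete Math 
Grace   | History       
Helen   | History       
Beth    | Databases     
Frank   | Linear Algebra
Victor  | Databases     


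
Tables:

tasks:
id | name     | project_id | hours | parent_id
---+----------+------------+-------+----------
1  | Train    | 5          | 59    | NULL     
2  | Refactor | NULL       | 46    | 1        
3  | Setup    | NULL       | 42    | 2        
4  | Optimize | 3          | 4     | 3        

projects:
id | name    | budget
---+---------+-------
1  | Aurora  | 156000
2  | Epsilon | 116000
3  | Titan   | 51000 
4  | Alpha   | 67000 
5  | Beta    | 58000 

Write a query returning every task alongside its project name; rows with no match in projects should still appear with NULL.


LEFT JOIN keeps every row from tasks (the left table); where project_id has no match in projects, the project columns become NULL. Walk through each task:
  - task 1 (Train): project_id=5 -> matches Beta
  - task 2 (Refactor): project_id=NULL, no match -> kept with NULL
  - task 3 (Setup): project_id=NULL, no match -> kept with NULL
  - task 4 (Optimize): project_id=3 -> matches Titan
All 4 rows appear; 2 have NULL project.

SQL:
SELECT a.name, b.name AS project
FROM tasks a
LEFT JOIN projects b ON a.project_id = b.id

Result:
name     | project
---------+--------
Train    | Beta   
Refactor | NULL   
Setup    | NULL   
Optimize | Titan  


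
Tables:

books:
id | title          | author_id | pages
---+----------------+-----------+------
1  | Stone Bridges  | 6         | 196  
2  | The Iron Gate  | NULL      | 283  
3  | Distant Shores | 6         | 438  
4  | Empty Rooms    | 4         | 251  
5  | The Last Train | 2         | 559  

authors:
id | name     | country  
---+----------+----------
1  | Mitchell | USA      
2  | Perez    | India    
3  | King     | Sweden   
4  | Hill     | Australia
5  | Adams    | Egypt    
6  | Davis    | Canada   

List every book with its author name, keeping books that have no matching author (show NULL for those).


LEFT JOIN keeps every row from books (the left table); where author_id has no match in authors, the author columns become NULL. Walk through each book:
  - book 1 (Stone Bridges): author_id=6 -> matches Davis
  - book 2 (The Iron Gate): author_id=NULL, no match -> kept with NULL
  - book 3 (Distant Shores): author_id=6 -> matches Davis
  - book 4 (Empty Rooms): author_id=4 -> matches Hill
  - book 5 (The Last Train): author_id=2 -> matches Perez
All 5 rows appear; 1 has NULL author.

SQL:
SELECT a.title, b.name AS author
FROM books a
LEFT JOIN authors b ON a.author_id = b.id

Result:
title          | author
---------------+-------
Stone Bridges  | Davis 
The Iron Gate  | NULL  
Distant Shores | Davis 
Empty Rooms    | Hill  
The Last Train | Perez 


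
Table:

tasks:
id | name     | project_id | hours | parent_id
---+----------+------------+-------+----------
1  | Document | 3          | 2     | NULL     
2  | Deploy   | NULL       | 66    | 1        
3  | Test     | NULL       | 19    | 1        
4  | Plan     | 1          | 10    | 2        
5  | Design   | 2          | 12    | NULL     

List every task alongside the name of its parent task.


This is a self-join: tasks is joined to a second copy of itself, matching each row's parent_id to another row's id. Use LEFT JOIN so rows with parent_id=NULL are kept.
  - task 1 (Document): parent_id=NULL -> NULL
  - task 2 (Deploy): parent_id=1 -> Document
  - task 3 (Test): parent_id=1 -> Document
  - task 4 (Plan): parent_id=2 -> Deploy
  - task 5 (Design): parent_id=NULL -> NULL

SQL:
SELECT a.name AS item, b.name AS parent
FROM tasks a
LEFT JOIN tasks b ON a.parent_id = b.id

Result:
item     | parent  
---------+---------
Document | NULL    
Deploy   | Document
Test     | Document
Plan     | Deploy  
Design   | NULL    


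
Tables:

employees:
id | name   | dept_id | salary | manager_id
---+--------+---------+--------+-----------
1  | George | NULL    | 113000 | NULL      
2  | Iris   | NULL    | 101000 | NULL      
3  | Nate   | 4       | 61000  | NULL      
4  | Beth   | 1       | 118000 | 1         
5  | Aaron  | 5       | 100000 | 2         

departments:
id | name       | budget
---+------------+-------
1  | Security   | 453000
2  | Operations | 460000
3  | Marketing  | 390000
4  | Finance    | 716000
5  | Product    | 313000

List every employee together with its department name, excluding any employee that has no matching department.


INNER JOIN keeps only employees rows whose dept_id matches an id in departments. Walk through each employee:
  - employee 1 (George): dept_id=NULL, no match -> dropped
  - employee 2 (Iris): dept_id=NULL, no match -> dropped
  - employee 3 (Nate): dept_id=4 -> matches Finance
  - employee 4 (Beth): dept_id=1 -> matches Security
  - employee 5 (Aaron): dept_id=5 -> matches Product
So 2 of 5 rows are dropped.

SQL:
SELECT a.name, b.name AS department
FROM employees a
INNER JOIN departments b ON a.dept_id = b.id

Result:
name  | department
------+-----------
Nate  | Finance   
Beth  | Security  
Aaron | Product   


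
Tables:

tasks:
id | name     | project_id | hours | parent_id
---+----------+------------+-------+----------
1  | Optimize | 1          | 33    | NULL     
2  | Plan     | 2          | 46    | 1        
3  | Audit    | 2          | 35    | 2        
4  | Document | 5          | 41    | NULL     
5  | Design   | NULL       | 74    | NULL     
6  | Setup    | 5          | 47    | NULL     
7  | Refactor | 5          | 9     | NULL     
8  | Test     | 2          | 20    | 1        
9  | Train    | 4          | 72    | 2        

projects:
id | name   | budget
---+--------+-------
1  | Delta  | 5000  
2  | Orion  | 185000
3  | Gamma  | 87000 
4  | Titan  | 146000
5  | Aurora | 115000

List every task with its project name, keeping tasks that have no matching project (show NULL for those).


LEFT JOIN keeps every row from tasks (the left table); where project_id has no match in projects, the project columns become NULL. Walk through each task:
  - task 1 (Optimize): project_id=1 -> matches Delta
  - task 2 (Plan): project_id=2 -> matches Orion
  - task 3 (Audit): project_id=2 -> matches Orion
  - task 4 (Document): project_id=5 -> matches Aurora
  - task 5 (Design): project_id=NULL, no match -> kept with NULL
  - task 6 (Setup): project_id=5 -> matches Aurora
  - task 7 (Refactor): project_id=5 -> matches Aurora
  - task 8 (Test): project_id=2 -> matches Orion
  - task 9 (Train): project_id=4 -> matches Titan
All 9 rows appear; 1 has NULL project.

SQL:
SELECT a.name, b.name AS project
FROM tasks a
LEFT JOIN projects b ON a.project_id = b.id

Result:
name     | project
---------+--------
Optimize | Delta  
Plan     | Orion  
Audit    | Orion  
Document | Aurora 
Design   | NULL   
Setup    | Aurora 
Refactor | Aurora 
Test     | Orion  
Train    | Titan  


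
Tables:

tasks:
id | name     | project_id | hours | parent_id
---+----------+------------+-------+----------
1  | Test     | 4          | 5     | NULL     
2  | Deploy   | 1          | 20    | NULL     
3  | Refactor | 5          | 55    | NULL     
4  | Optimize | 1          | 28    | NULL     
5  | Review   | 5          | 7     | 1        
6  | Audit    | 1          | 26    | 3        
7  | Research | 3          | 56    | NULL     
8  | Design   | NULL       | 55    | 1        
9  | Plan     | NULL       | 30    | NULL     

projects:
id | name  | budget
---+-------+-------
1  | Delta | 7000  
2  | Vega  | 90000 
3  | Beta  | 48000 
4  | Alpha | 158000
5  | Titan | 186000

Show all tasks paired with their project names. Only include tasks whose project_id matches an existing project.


INNER JOIN keeps only tasks rows whose project_id matches an id in projects. Walk through each task:
  - task 1 (Test): project_id=4 -> matches Alpha
  - task 2 (Deploy): project_id=1 -> matches Delta
  - task 3 (Refactor): project_id=5 -> matches Titan
  - task 4 (Optimize): project_id=1 -> matches Delta
  - task 5 (Review): project_id=5 -> matches Titan
  - task 6 (Audit): project_id=1 -> matches Delta
  - task 7 (Research): project_id=3 -> matches Beta
  - task 8 (Design): project_id=NULL, no match -> dropped
  - task 9 (Plan): project_id=NULL, no match -> dropped
So 2 of 9 rows are dropped.

SQL:
SELECT a.name, b.name AS project
FROM tasks a
INNER JOIN projects b ON a.project_id = b.id

Result:
name     | project
---------+--------
Test     | Alpha  
Deploy   | Delta  
Refactor | Titan  
Optimize | Delta  
Review   | Titan  
Audit    | Delta  
Research | Beta   


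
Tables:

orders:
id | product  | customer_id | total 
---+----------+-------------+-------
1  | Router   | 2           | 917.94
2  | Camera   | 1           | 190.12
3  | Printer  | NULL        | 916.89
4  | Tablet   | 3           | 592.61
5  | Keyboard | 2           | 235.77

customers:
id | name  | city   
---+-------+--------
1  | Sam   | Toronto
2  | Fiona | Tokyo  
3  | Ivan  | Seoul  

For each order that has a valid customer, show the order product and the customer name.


INNER JOIN keeps only orders rows whose customer_id matches an id in customers. Walk through each order:
  - order 1 (Router): customer_id=2 -> matches Fiona
  - order 2 (Camera): customer_id=1 -> matches Sam
  - order 3 (Printer): customer_id=NULL, no match -> dropped
  - order 4 (Tablet): customer_id=3 -> matches Ivan
  - order 5 (Keyboard): customer_id=2 -> matches Fiona
So 1 of 5 rows is dropped.

SQL:
SELECT a.product, b.name AS customer
FROM orders a
INNER JOIN customers b ON a.customer_id = b.id

Result:
product  | customer
---------+---------
Router   | Fiona   
Camera   | Sam     
Tablet   | Ivan    
Keyboard | Fiona   


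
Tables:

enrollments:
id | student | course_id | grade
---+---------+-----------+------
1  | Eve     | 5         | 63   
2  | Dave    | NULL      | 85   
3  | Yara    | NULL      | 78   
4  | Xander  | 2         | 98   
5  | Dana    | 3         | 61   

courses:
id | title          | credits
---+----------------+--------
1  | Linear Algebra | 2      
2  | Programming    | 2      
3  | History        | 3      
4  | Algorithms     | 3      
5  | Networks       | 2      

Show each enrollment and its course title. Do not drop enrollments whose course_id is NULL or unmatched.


LEFT JOIN keeps every row from enrollments (the left table); where course_id has no match in courses, the course columns become NULL. Walk through each enrollment:
  - enrollment 1 (Eve): course_id=5 -> matches Networks
  - enrollment 2 (Dave): course_id=NULL, no match -> kept with NULL
  - enrollment 3 (Yara): course_id=NULL, no match -> kept with NULL
  - enrollment 4 (Xander): course_id=2 -> matches Programming
  - enrollment 5 (Dana): course_id=3 -> matches History
All 5 rows appear; 2 have NULL course.

SQL:
SELECT a.student, b.title AS course
FROM enrollments a
LEFT JOIN courses b ON a.course_id = b.id

Result:
student | course     
--------+------------
Eve     | Networks   
Dave    | NULL       
Yara    | NULL       
Xander  | Programming
Dana    | History    


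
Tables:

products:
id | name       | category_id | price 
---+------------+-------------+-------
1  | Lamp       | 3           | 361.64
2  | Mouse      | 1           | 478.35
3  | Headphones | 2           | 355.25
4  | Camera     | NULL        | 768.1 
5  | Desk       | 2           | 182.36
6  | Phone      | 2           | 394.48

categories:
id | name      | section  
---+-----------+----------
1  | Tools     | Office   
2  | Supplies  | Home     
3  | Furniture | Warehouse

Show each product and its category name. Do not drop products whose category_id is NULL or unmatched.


LEFT JOIN keeps every row from products (the left table); where category_id has no match in categories, the category columns become NULL. Walk through each product:
  - product 1 (Lamp): category_id=3 -> matches Furniture
  - product 2 (Mouse): category_id=1 -> matches Tools
  - product 3 (Headphones): category_id=2 -> matches Supplies
  - product 4 (Camera): category_id=NULL, no match -> kept with NULL
  - product 5 (Desk): category_id=2 -> matches Supplies
  - product 6 (Phone): category_id=2 -> matches Supplies
All 6 rows appear; 1 has NULL category.

SQL:
SELECT a.name, b.name AS category
FROM products a
LEFT JOIN categories b ON a.category_id = b.id

Result:
name       | category 
-----------+----------
Lamp       | Furniture
Mouse      | Tools    
Headphones | Supplies 
Camera     | NULL     
Desk       | Supplies 
Phone      | Supplies 


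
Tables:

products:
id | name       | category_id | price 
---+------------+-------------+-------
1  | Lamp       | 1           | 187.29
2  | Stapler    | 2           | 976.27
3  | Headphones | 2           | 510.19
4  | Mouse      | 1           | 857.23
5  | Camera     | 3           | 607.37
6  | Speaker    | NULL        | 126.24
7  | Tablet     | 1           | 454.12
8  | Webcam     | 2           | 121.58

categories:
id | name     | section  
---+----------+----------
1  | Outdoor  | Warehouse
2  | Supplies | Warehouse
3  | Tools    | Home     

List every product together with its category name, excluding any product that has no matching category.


INNER JOIN keeps only products rows whose category_id matches an id in categories. Walk through each product:
  - product 1 (Lamp): category_id=1 -> matches Outdoor
  - product 2 (Stapler): category_id=2 -> matches Supplies
  - product 3 (Headphones): category_id=2 -> matches Supplies
  - product 4 (Mouse): category_id=1 -> matches Outdoor
  - product 5 (Camera): category_id=3 -> matches Tools
  - product 6 (Speaker): category_id=NULL, no match -> dropped
  - product 7 (Tablet): category_id=1 -> matches Outdoor
  - product 8 (Webcam): category_id=2 -> matches Supplies
So 1 of 8 rows is dropped.

SQL:
SELECT a.name, b.name AS category
FROM products a
INNER JOIN categories b ON a.category_id = b.id

Result:
name       | category
-----------+---------
Lamp       | Outdoor 
Stapler    | Supplies
Headphones | Supplies
Mouse      | Outdoor 
Camera     | Tools   
Tablet     | Outdoor 
Webcam     | Supplies


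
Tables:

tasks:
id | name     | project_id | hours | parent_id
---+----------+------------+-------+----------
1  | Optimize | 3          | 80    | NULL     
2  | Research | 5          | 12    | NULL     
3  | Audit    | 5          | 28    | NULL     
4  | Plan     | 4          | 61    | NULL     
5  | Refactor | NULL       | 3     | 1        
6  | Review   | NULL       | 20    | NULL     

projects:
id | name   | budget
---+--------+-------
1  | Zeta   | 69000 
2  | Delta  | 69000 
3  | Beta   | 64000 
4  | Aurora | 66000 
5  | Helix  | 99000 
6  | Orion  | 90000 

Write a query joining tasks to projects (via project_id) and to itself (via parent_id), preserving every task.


Two LEFT JOINs from the same base table tasks: one to projects via project_id, one to tasks itself via parent_id. Both are LEFT so every task is preserved.
Match against projects:
  - task 1 (Optimize): project_id=3 -> matches Beta
  - task 2 (Research): project_id=5 -> matches Helix
  - task 3 (Audit): project_id=5 -> matches Helix
  - task 4 (Plan): project_id=4 -> matches Aurora
  - task 5 (Refactor): project_id=NULL, no match -> kept with NULL
  - task 6 (Review): project_id=NULL, no match -> kept with NULL
Match against tasks (self):
  - task 1 (Optimize): parent_id=NULL -> NULL
  - task 2 (Research): parent_id=NULL -> NULL
  - task 3 (Audit): parent_id=NULL -> NULL
  - task 4 (Plan): parent_id=NULL -> NULL
  - task 5 (Refactor): parent_id=1 -> Optimize
  - task 6 (Review): parent_id=NULL -> NULL

SQL:
SELECT a.name, b.name AS project, c.name AS parent
FROM tasks a
LEFT JOIN projects b ON a.project_id = b.id
LEFT JOIN tasks c ON a.parent_id = c.id

Result:
name     | project | parent  
---------+---------+---------
Optimize | Beta    | NULL    
Research | Helix   | NULL    
Audit    | Helix   | NULL    
Plan     | Aurora  | NULL    
Refactor | NULL    | Optimize
Review   | NULL    | NULL    


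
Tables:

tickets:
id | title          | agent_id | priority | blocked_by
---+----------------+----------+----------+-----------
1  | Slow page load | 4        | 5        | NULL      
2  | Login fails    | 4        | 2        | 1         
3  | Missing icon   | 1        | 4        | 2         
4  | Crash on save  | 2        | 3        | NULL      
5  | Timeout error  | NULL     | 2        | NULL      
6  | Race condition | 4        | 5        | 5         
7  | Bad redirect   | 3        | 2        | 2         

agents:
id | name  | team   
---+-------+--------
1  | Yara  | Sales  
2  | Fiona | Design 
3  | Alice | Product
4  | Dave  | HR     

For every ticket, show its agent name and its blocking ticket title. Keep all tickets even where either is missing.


Two LEFT JOINs from the same base table tickets: one to agents via agent_id, one to tickets itself via blocked_by. Both are LEFT so every ticket is preserved.
Match against agents:
  - ticket 1 (Slow page load): agent_id=4 -> matches Dave
  - ticket 2 (Login fails): agent_id=4 -> matches Dave
  - ticket 3 (Missing icon): agent_id=1 -> matches Yara
  - ticket 4 (Crash on save): agent_id=2 -> matches Fiona
  - ticket 5 (Timeout error): agent_id=NULL, no match -> kept with NULL
  - ticket 6 (Race condition): agent_id=4 -> matches Dave
  - ticket 7 (Bad redirect): agent_id=3 -> matches Alice
Match against tickets (self):
  - ticket 1 (Slow page load): blocked_by=NULL -> NULL
  - ticket 2 (Login fails): blocked_by=1 -> Slow page load
  - ticket 3 (Missing icon): blocked_by=2 -> Login fails
  - ticket 4 (Crash on save): blocked_by=NULL -> NULL
  - ticket 5 (Timeout error): blocked_by=NULL -> NULL
  - ticket 6 (Race condition): blocked_by=5 -> Timeout error
  - ticket 7 (Bad redirect): blocked_by=2 -> Login fails

SQL:
SELECT a.title, b.name AS agent, c.title AS blocked_by
FROM tickets a
LEFT JOIN agents b ON a.agent_id = b.id
LEFT JOIN tickets c ON a.blocked_by = c.id

Result:
title          | agent | blocked_by    
---------------+-------+---------------
Slow page load | Dave  | NULL          
Login fails    | Dave  | Slow page load
Missing icon   | Yara  | Login fails   
Crash on save  | Fiona | NULL          
Timeout error  | NULL  | NULL          
Race condition | Dave  | Timeout error 
Bad redirect   | Alice | Login fails   


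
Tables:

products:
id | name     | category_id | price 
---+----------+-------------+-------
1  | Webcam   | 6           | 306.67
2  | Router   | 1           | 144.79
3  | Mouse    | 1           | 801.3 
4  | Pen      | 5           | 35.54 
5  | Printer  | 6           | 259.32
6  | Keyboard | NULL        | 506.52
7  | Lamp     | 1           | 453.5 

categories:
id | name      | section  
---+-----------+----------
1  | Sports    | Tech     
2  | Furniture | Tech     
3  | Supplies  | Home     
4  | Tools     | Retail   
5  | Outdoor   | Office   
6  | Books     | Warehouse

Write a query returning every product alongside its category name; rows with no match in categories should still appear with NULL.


LEFT JOIN keeps every row from products (the left table); where category_id has no match in categories, the category columns become NULL. Walk through each product:
  - product 1 (Webcam): category_id=6 -> matches Books
  - product 2 (Router): category_id=1 -> matches Sports
  - product 3 (Mouse): category_id=1 -> matches Sports
  - product 4 (Pen): category_id=5 -> matches Outdoor
  - product 5 (Printer): category_id=6 -> matches Books
  - product 6 (Keyboard): category_id=NULL, no match -> kept with NULL
  - product 7 (Lamp): category_id=1 -> matches Sports
All 7 rows appear; 1 has NULL category.

SQL:
SELECT a.name, b.name AS category
FROM products a
LEFT JOIN categories b ON a.category_id = b.id

Result:
name     | category
---------+---------
Webcam   | Books   
Router   | Sports  
Mouse    | Sports  
Pen      | Outdoor 
Printer  | Books   
Keyboard | NULL    
Lamp     | Sports  


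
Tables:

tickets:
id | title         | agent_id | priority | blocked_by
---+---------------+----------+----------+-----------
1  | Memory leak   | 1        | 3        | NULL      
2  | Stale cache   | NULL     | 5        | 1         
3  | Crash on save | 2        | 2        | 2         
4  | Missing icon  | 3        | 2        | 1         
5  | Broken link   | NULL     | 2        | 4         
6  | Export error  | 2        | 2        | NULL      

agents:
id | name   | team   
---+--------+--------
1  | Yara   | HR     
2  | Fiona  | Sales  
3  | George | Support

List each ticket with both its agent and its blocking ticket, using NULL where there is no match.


Two LEFT JOINs from the same base table tickets: one to agents via agent_id, one to tickets itself via blocked_by. Both are LEFT so every ticket is preserved.
Match against agents:
  - ticket 1 (Memory leak): agent_id=1 -> matches Yara
  - ticket 2 (Stale cache): agent_id=NULL, no match -> kept with NULL
  - ticket 3 (Crash on save): agent_id=2 -> matches Fiona
  - ticket 4 (Missing icon): agent_id=3 -> matches George
  - ticket 5 (Broken link): agent_id=NULL, no match -> kept with NULL
  - ticket 6 (Export error): agent_id=2 -> matches Fiona
Match against tickets (self):
  - ticket 1 (Memory leak): blocked_by=NULL -> NULL
  - ticket 2 (Stale cache): blocked_by=1 -> Memory leak
  - ticket 3 (Crash on save): blocked_by=2 -> Stale cache
  - ticket 4 (Missing icon): blocked_by=1 -> Memory leak
  - ticket 5 (Broken link): blocked_by=4 -> Missing icon
  - ticket 6 (Export error): blocked_by=NULL -> NULL

SQL:
SELECT a.title, b.name AS agent, c.title AS blocked_by
FROM tickets a
LEFT JOIN agents b ON a.agent_id = b.id
LEFT JOIN tickets c ON a.blocked_by = c.id

Result:
title         | agent  | blocked_by  
--------------+--------+-------------
Memory leak   | Yara   | NULL        
Stale cache   | NULL   | Memory leak 
Crash on save | Fiona  | Stale cache 
Missing icon  | George | Memory leak 
Broken link   | NULL   | Missing icon
Export error  | Fiona  | NULL        


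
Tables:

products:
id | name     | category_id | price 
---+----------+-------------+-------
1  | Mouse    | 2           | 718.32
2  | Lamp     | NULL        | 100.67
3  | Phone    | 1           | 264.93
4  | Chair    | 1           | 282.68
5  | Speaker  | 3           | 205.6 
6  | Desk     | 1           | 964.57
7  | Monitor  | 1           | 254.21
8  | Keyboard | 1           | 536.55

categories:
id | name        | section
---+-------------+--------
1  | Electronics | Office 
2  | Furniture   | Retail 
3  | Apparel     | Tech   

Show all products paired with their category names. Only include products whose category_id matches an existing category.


INNER JOIN keeps only products rows whose category_id matches an id in categories. Walk through each product:
  - product 1 (Mouse): category_id=2 -> matches Furniture
  - product 2 (Lamp): category_id=NULL, no match -> dropped
  - product 3 (Phone): category_id=1 -> matches Electronics
  - product 4 (Chair): category_id=1 -> matches Electronics
  - product 5 (Speaker): category_id=3 -> matches Apparel
  - product 6 (Desk): category_id=1 -> matches Electronics
  - product 7 (Monitor): category_id=1 -> matches Electronics
  - product 8 (Keyboard): category_id=1 -> matches Electronics
So 1 of 8 rows is dropped.

SQL:
SELECT a.name, b.name AS category
FROM products a
INNER JOIN categories b ON a.category_id = b.id

Result:
name     | category   
---------+------------
Mouse    | Furniture  
Phone    | Electronics
Chair    | Electronics
Speaker  | Apparel    
Desk     | Electronics
Monitor  | Electronics
Keyboard | Electronics


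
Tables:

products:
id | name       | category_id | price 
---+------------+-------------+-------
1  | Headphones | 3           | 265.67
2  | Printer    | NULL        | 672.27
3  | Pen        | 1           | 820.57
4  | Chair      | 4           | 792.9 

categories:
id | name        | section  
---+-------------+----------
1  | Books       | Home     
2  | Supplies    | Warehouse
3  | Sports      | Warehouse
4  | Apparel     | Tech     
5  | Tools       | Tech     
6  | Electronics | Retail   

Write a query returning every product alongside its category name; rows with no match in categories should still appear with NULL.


LEFT JOIN keeps every row from products (the left table); where category_id has no match in categories, the category columns become NULL. Walk through each product:
  - product 1 (Headphones): category_id=3 -> matches Sports
  - product 2 (Printer): category_id=NULL, no match -> kept with NULL
  - product 3 (Pen): category_id=1 -> matches Books
  - product 4 (Chair): category_id=4 -> matches Apparel
All 4 rows appear; 1 has NULL category.

SQL:
SELECT a.name, b.name AS category
FROM products a
LEFT JOIN categories b ON a.category_id = b.id

Result:
name       | category
-----------+---------
Headphones | Sports  
Printer    | NULL    
Pen        | Books   
Chair      | Apparel 
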